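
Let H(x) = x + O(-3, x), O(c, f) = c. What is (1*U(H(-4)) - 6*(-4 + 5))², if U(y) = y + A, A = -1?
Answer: 196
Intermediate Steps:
H(x) = -3 + x (H(x) = x - 3 = -3 + x)
U(y) = -1 + y (U(y) = y - 1 = -1 + y)
(1*U(H(-4)) - 6*(-4 + 5))² = (1*(-1 + (-3 - 4)) - 6*(-4 + 5))² = (1*(-1 - 7) - 6*1)² = (1*(-8) - 6)² = (-8 - 6)² = (-14)² = 196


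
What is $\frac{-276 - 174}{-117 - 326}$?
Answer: $\frac{450}{443} \approx 1.0158$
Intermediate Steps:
$\frac{-276 - 174}{-117 - 326} = \frac{-276 - 174}{-443} = \left(-450\right) \left(- \frac{1}{443}\right) = \frac{450}{443}$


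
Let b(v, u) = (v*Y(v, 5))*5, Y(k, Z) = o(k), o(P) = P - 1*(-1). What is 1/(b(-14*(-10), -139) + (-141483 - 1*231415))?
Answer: -1/274198 ≈ -3.6470e-6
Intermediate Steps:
o(P) = 1 + P (o(P) = P + 1 = 1 + P)
Y(k, Z) = 1 + k
b(v, u) = 5*v*(1 + v) (b(v, u) = (v*(1 + v))*5 = 5*v*(1 + v))
1/(b(-14*(-10), -139) + (-141483 - 1*231415)) = 1/(5*(-14*(-10))*(1 - 14*(-10)) + (-141483 - 1*231415)) = 1/(5*140*(1 + 140) + (-141483 - 231415)) = 1/(5*140*141 - 372898) = 1/(98700 - 372898) = 1/(-274198) = -1/274198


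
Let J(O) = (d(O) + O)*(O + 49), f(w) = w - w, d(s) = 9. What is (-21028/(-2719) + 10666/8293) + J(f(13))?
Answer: 10147348205/22548667 ≈ 450.02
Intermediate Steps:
f(w) = 0
J(O) = (9 + O)*(49 + O) (J(O) = (9 + O)*(O + 49) = (9 + O)*(49 + O))
(-21028/(-2719) + 10666/8293) + J(f(13)) = (-21028/(-2719) + 10666/8293) + (441 + 0**2 + 58*0) = (-21028*(-1/2719) + 10666*(1/8293)) + (441 + 0 + 0) = (21028/2719 + 10666/8293) + 441 = 203386058/22548667 + 441 = 10147348205/22548667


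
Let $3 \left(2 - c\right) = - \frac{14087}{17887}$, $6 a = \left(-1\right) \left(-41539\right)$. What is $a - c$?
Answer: $\frac{247588425}{35774} \approx 6920.9$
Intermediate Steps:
$a = \frac{41539}{6}$ ($a = \frac{\left(-1\right) \left(-41539\right)}{6} = \frac{1}{6} \cdot 41539 = \frac{41539}{6} \approx 6923.2$)
$c = \frac{121409}{53661}$ ($c = 2 - \frac{\left(-14087\right) \frac{1}{17887}}{3} = 2 - - \frac{14087}{53661} = 2 + \frac{14087}{53661} = \frac{121409}{53661} \approx 2.2625$)
$a - c = \frac{41539}{6} - \frac{121409}{53661} = \frac{247588425}{35774}$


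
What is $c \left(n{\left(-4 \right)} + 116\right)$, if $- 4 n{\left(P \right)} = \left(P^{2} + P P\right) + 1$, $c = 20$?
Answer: $2155$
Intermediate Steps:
$n{\left(P \right)} = - \frac{1}{4} - \frac{P^{2}}{2}$ ($n{\left(P \right)} = - \frac{\left(P^{2} + P P\right) + 1}{4} = - \frac{\left(P^{2} + P^{2}\right) + 1}{4} = - \frac{2 P^{2} + 1}{4} = - \frac{1 + 2 P^{2}}{4} = - \frac{1}{4} - \frac{P^{2}}{2}$)
$c \left(n{\left(-4 \right)} + 116\right) = 20 \left(\left(- \frac{1}{4} - \frac{\left(-4\right)^{2}}{2}\right) + 116\right) = 20 \left(\left(- \frac{1}{4} - 8\right) + 116\right) = 20 \left(- \frac{33}{4} + 116\right) = 20 \cdot \frac{431}{4} = 2155$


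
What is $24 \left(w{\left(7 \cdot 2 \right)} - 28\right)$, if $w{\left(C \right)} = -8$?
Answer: $-864$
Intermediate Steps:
$24 \left(w{\left(7 \cdot 2 \right)} - 28\right) = 24 \left(-8 - 28\right) = 24 \left(-36\right) = -864$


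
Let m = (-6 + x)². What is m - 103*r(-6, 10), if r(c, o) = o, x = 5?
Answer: -1029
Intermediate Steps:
m = 1 (m = (-6 + 5)² = (-1)² = 1)
m - 103*r(-6, 10) = 1 - 103*10 = 1 - 1030 = -1029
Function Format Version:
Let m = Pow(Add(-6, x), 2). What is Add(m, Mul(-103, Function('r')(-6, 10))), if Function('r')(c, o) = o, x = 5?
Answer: -1029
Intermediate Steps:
m = 1 (m = Pow(Add(-6, 5), 2) = Pow(-1, 2) = 1)
Add(m, Mul(-103, Function('r')(-6, 10))) = Add(1, Mul(-103, 10)) = Add(1, -1030) = -1029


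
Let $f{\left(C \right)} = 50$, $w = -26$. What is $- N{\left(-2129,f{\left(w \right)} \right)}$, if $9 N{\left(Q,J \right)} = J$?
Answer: $- \frac{50}{9} \approx -5.5556$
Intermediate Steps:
$N{\left(Q,J \right)} = \frac{J}{9}$
$- N{\left(-2129,f{\left(w \right)} \right)} = - \frac{50}{9}$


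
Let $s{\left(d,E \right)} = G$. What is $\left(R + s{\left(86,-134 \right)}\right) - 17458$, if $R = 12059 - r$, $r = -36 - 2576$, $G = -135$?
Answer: $-2922$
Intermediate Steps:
$r = -2612$ ($r = -36 - 2576 = -2612$)
$s{\left(d,E \right)} = -135$
$R = 14671$ ($R = 12059 - -2612 = 12059 + 2612 = 14671$)
$\left(R + s{\left(86,-134 \right)}\right) - 17458 = \left(14671 - 135\right) - 17458 = 14536 - 17458 = -2922$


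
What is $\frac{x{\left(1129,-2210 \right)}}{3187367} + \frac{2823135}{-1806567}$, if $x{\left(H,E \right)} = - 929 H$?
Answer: $- \frac{518722327352}{274199620909} \approx -1.8918$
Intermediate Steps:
$\frac{x{\left(1129,-2210 \right)}}{3187367} + \frac{2823135}{-1806567} = \frac{\left(-929\right) 1129}{3187367} + \frac{2823135}{-1806567} = \left(-1048841\right) \frac{1}{3187367} + 2823135 \left(- \frac{1}{1806567}\right) = - \frac{1048841}{3187367} - \frac{134435}{86027} = - \frac{518722327352}{274199620909}$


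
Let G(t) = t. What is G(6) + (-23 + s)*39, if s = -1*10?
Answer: -1281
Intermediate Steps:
s = -10
G(6) + (-23 + s)*39 = 6 + (-23 - 10)*39 = 6 - 33*39 = 6 - 1287 = -1281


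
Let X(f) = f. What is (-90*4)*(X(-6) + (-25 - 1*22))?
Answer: 19080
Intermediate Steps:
(-90*4)*(X(-6) + (-25 - 1*22)) = (-90*4)*(-6 + (-25 - 1*22)) = -360*(-6 + (-25 - 22)) = -360*(-6 - 47) = -360*(-53) = 19080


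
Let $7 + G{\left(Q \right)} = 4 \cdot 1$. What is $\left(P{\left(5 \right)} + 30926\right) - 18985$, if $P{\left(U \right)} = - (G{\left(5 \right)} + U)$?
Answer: $11939$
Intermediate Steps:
$G{\left(Q \right)} = -3$ ($G{\left(Q \right)} = -7 + 4 \cdot 1 = -7 + 4 = -3$)
$P{\left(U \right)} = 3 - U$ ($P{\left(U \right)} = - (-3 + U) = 3 - U$)
$\left(P{\left(5 \right)} + 30926\right) - 18985 = \left(\left(3 - 5\right) + 30926\right) - 18985 = \left(-2 + 30926\right) - 18985 = 30924 - 18985 = 11939$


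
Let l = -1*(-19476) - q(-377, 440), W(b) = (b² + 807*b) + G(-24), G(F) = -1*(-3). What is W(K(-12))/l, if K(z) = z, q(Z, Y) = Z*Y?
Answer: -9537/185356 ≈ -0.051452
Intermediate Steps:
G(F) = 3
q(Z, Y) = Y*Z
W(b) = 3 + b² + 807*b (W(b) = (b² + 807*b) + 3 = 3 + b² + 807*b)
l = 185356 (l = -1*(-19476) - 440*(-377) = 19476 - 1*(-165880) = 19476 + 165880 = 185356)
W(K(-12))/l = (3 + (-12)² + 807*(-12))/185356 = (3 + 144 - 9684)*(1/185356) = -9537*1/185356 = -9537/185356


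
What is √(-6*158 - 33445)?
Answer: I*√34393 ≈ 185.45*I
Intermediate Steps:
√(-6*158 - 33445) = √(-948 - 33445) = √(-34393) = I*√34393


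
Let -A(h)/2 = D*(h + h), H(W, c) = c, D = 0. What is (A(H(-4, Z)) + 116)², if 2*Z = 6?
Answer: 13456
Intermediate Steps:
Z = 3 (Z = (½)*6 = 3)
A(h) = 0 (A(h) = -0*(h + h) = -0*2*h = -2*0 = 0)
(A(H(-4, Z)) + 116)² = (0 + 116)² = 116² = 13456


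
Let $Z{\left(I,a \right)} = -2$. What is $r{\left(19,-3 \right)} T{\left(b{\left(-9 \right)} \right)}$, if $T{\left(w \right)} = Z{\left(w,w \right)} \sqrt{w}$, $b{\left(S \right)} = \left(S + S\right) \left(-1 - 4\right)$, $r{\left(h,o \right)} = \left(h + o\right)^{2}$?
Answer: $- 1536 \sqrt{10} \approx -4857.3$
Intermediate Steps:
$b{\left(S \right)} = - 10 S$ ($b{\left(S \right)} = 2 S \left(-5\right) = - 10 S$)
$T{\left(w \right)} = - 2 \sqrt{w}$
$r{\left(19,-3 \right)} T{\left(b{\left(-9 \right)} \right)} = \left(19 - 3\right)^{2} \left(- 2 \sqrt{\left(-10\right) \left(-9\right)}\right) = 16^{2} \left(- 2 \sqrt{90}\right) = 256 \left(- 2 \cdot 3 \sqrt{10}\right) = 256 \left(- 6 \sqrt{10}\right) = - 1536 \sqrt{10}$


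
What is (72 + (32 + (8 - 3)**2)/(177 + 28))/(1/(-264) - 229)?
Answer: -3911688/12393685 ≈ -0.31562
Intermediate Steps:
(72 + (32 + (8 - 3)**2)/(177 + 28))/(1/(-264) - 229) = (72 + (32 + 5**2)/205)/(-1/264 - 229) = (72 + (32 + 25)*(1/205))/(-60457/264) = (72 + 57*(1/205))*(-264/60457) = (72 + 57/205)*(-264/60457) = (14817/205)*(-264/60457) = -3911688/12393685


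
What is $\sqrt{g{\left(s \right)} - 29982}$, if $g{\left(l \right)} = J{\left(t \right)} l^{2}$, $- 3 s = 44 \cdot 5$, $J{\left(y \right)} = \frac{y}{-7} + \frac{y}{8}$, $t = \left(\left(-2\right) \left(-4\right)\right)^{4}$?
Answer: $\frac{i \sqrt{186687662}}{21} \approx 650.64 i$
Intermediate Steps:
$t = 4096$ ($t = 8^{4} = 4096$)
$J{\left(y \right)} = - \frac{y}{56}$ ($J{\left(y \right)} = y \left(- \frac{1}{7}\right) + y \frac{1}{8} = - \frac{y}{7} + \frac{y}{8} = - \frac{y}{56}$)
$s = - \frac{220}{3}$ ($s = - \frac{44 \cdot 5}{3} = \left(- \frac{1}{3}\right) 220 = - \frac{220}{3} \approx -73.333$)
$g{\left(l \right)} = - \frac{512 l^{2}}{7}$ ($g{\left(l \right)} = \left(- \frac{1}{56}\right) 4096 l^{2} = - \frac{512 l^{2}}{7}$)
$\sqrt{g{\left(s \right)} - 29982} = \sqrt{- \frac{512 \left(- \frac{220}{3}\right)^{2}}{7} - 29982} = \sqrt{\left(- \frac{512}{7}\right) \frac{48400}{9} - 29982} = \sqrt{- \frac{24780800}{63} - 29982} = \sqrt{- \frac{26669666}{63}} = \frac{i \sqrt{186687662}}{21}$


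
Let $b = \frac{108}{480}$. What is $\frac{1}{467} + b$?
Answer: $\frac{4243}{18680} \approx 0.22714$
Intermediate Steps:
$b = \frac{9}{40}$ ($b = 108 \cdot \frac{1}{480} = \frac{9}{40} \approx 0.225$)
$\frac{1}{467} + b = \frac{1}{467} + \frac{9}{40} = \frac{4243}{18680}$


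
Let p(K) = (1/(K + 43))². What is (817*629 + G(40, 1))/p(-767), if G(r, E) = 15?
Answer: 269378239808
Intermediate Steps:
p(K) = (43 + K)⁻² (p(K) = (1/(43 + K))² = (43 + K)⁻²)
(817*629 + G(40, 1))/p(-767) = (817*629 + 15)/((43 - 767)⁻²) = (513893 + 15)/((-724)⁻²) = 513908/(1/524176) = 513908*524176 = 269378239808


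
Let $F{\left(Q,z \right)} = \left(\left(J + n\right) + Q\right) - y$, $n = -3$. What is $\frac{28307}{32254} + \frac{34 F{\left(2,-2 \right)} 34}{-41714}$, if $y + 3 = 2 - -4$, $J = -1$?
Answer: $\frac{683613159}{672721678} \approx 1.0162$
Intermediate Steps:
$y = 3$ ($y = -3 + \left(2 - -4\right) = -3 + \left(2 + 4\right) = -3 + 6 = 3$)
$F{\left(Q,z \right)} = -7 + Q$ ($F{\left(Q,z \right)} = \left(\left(-1 - 3\right) + Q\right) - 3 = \left(-4 + Q\right) - 3 = -7 + Q$)
$\frac{28307}{32254} + \frac{34 F{\left(2,-2 \right)} 34}{-41714} = \frac{28307}{32254} + \frac{34 \left(-7 + 2\right) 34}{-41714} = 28307 \cdot \frac{1}{32254} + 34 \left(-5\right) 34 \left(- \frac{1}{41714}\right) = \frac{28307}{32254} + \left(-170\right) 34 \left(- \frac{1}{41714}\right) = \frac{28307}{32254} - - \frac{2890}{20857} = \frac{28307}{32254} + \frac{2890}{20857} = \frac{683613159}{672721678}$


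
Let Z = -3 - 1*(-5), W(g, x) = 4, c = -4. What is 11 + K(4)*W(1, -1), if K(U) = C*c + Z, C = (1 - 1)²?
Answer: 19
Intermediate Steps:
C = 0 (C = 0² = 0)
Z = 2 (Z = -3 + 5 = 2)
K(U) = 2 (K(U) = 0*(-4) + 2 = 0 + 2 = 2)
11 + K(4)*W(1, -1) = 11 + 2*4 = 11 + 8 = 19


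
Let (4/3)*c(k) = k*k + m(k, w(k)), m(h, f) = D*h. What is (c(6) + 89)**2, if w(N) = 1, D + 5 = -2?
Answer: 28561/4 ≈ 7140.3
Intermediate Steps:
D = -7 (D = -5 - 2 = -7)
m(h, f) = -7*h
c(k) = -21*k/4 + 3*k**2/4 (c(k) = 3*(k*k - 7*k)/4 = 3*(k**2 - 7*k)/4 = -21*k/4 + 3*k**2/4)
(c(6) + 89)**2 = ((3/4)*6*(-7 + 6) + 89)**2 = ((3/4)*6*(-1) + 89)**2 = (-9/2 + 89)**2 = (169/2)**2 = 28561/4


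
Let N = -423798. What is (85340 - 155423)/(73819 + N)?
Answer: 70083/349979 ≈ 0.20025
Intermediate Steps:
(85340 - 155423)/(73819 + N) = (85340 - 155423)/(73819 - 423798) = -70083/(-349979) = -70083*(-1/349979) = 70083/349979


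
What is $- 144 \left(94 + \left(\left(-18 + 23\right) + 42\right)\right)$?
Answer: $-20304$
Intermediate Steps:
$- 144 \left(94 + \left(\left(-18 + 23\right) + 42\right)\right) = - 144 \left(94 + \left(5 + 42\right)\right) = - 144 \left(94 + 47\right) = \left(-144\right) 141 = -20304$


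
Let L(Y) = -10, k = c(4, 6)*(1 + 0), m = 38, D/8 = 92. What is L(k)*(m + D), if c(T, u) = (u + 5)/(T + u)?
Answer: -7740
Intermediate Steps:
D = 736 (D = 8*92 = 736)
c(T, u) = (5 + u)/(T + u)
k = 11/10 (k = ((5 + 6)/(4 + 6))*(1 + 0) = (11/10)*1 = 11/10 ≈ 1.1000)
L(k)*(m + D) = -10*(38 + 736) = -10*774 = -7740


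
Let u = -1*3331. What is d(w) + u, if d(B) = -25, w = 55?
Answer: -3356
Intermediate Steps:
u = -3331
d(w) + u = -25 - 3331 = -3356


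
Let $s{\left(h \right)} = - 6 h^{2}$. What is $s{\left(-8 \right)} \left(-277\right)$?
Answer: $106368$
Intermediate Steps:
$s{\left(-8 \right)} \left(-277\right) = - 6 \left(-8\right)^{2} \left(-277\right) = \left(-6\right) 64 \left(-277\right) = \left(-384\right) \left(-277\right) = 106368$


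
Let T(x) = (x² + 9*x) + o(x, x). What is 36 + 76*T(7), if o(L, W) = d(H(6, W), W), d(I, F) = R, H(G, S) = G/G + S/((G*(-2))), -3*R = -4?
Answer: 25948/3 ≈ 8649.3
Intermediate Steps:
R = 4/3 (R = -⅓*(-4) = 4/3 ≈ 1.3333)
H(G, S) = 1 - S/(2*G) (H(G, S) = 1 + S/((-2*G)) = 1 + S*(-1/(2*G)) = 1 - S/(2*G))
d(I, F) = 4/3
o(L, W) = 4/3
T(x) = 4/3 + x² + 9*x (T(x) = (x² + 9*x) + 4/3 = 4/3 + x² + 9*x)
36 + 76*T(7) = 36 + 76*(4/3 + 7² + 9*7) = 36 + 76*(4/3 + 49 + 63) = 36 + 76*(340/3) = 36 + 25840/3 = 25948/3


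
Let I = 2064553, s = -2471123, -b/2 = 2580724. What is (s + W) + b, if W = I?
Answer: -5568018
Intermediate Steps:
b = -5161448 (b = -2*2580724 = -5161448)
W = 2064553
(s + W) + b = (-2471123 + 2064553) - 5161448 = -406570 - 5161448 = -5568018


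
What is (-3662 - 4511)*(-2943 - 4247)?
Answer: 58763870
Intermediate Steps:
(-3662 - 4511)*(-2943 - 4247) = -8173*(-7190) = 58763870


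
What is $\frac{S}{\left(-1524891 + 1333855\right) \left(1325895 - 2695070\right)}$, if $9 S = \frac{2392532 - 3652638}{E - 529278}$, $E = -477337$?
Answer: $\frac{630053}{1184813757210192750} \approx 5.3177 \cdot 10^{-13}$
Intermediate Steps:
$S = \frac{1260106}{9059535}$ ($S = \frac{\left(2392532 - 3652638\right) \frac{1}{-477337 - 529278}}{9} = \frac{\left(-1260106\right) \frac{1}{-1006615}}{9} = \frac{\left(-1260106\right) \left(- \frac{1}{1006615}\right)}{9} = \frac{1}{9} \cdot \frac{1260106}{1006615} = \frac{1260106}{9059535} \approx 0.13909$)
$\frac{S}{\left(-1524891 + 1333855\right) \left(1325895 - 2695070\right)} = \frac{1260106}{9059535 \left(-1524891 + 1333855\right) \left(1325895 - 2695070\right)} = \frac{1260106}{9059535 \left(\left(-191036\right) \left(-1369175\right)\right)} = \frac{1260106}{9059535 \cdot 261561715300} = \frac{1260106}{9059535} \cdot \frac{1}{261561715300} = \frac{630053}{1184813757210192750}$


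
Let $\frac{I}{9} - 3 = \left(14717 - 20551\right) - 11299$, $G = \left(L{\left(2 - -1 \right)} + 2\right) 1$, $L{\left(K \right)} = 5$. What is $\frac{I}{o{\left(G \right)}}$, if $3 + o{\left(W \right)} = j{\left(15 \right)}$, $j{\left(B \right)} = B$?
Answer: $- \frac{25695}{2} \approx -12848.0$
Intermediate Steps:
$G = 7$ ($G = \left(5 + 2\right) 1 = 7 \cdot 1 = 7$)
$I = -154170$ ($I = 27 + 9 \left(\left(14717 - 20551\right) - 11299\right) = 27 + 9 \left(-5834 - 11299\right) = 27 + 9 \left(-17133\right) = 27 - 154197 = -154170$)
$o{\left(W \right)} = 12$ ($o{\left(W \right)} = -3 + 15 = 12$)
$\frac{I}{o{\left(G \right)}} = - \frac{154170}{12} = \left(-154170\right) \frac{1}{12} = - \frac{25695}{2}$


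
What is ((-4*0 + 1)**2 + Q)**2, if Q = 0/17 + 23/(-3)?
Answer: 400/9 ≈ 44.444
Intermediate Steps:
Q = -23/3 (Q = 0*(1/17) + 23*(-1/3) = 0 - 23/3 = -23/3 ≈ -7.6667)
((-4*0 + 1)**2 + Q)**2 = ((-4*0 + 1)**2 - 23/3)**2 = ((0 + 1)**2 - 23/3)**2 = (1**2 - 23/3)**2 = (1 - 23/3)**2 = (-20/3)**2 = 400/9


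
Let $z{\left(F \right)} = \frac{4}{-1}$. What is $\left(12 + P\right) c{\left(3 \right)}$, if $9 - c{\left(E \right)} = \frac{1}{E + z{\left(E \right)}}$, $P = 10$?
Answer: $220$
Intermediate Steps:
$z{\left(F \right)} = -4$ ($z{\left(F \right)} = 4 \left(-1\right) = -4$)
$c{\left(E \right)} = 9 - \frac{1}{-4 + E}$ ($c{\left(E \right)} = 9 - \frac{1}{E - 4} = 9 - \frac{1}{-4 + E}$)
$\left(12 + P\right) c{\left(3 \right)} = \left(12 + 10\right) \frac{-37 + 9 \cdot 3}{-4 + 3} = 22 \frac{-37 + 27}{-1} = 22 \left(\left(-1\right) \left(-10\right)\right) = 22 \cdot 10 = 220$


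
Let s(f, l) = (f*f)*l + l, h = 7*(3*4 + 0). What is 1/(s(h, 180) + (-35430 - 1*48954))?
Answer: 1/1185876 ≈ 8.4326e-7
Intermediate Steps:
h = 84 (h = 7*(12 + 0) = 7*12 = 84)
s(f, l) = l + l*f² (s(f, l) = f²*l + l = l*f² + l = l + l*f²)
1/(s(h, 180) + (-35430 - 1*48954)) = 1/(180*(1 + 84²) + (-35430 - 1*48954)) = 1/(180*(1 + 7056) + (-35430 - 48954)) = 1/(180*7057 - 84384) = 1/(1270260 - 84384) = 1/1185876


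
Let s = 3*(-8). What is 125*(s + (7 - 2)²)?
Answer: 125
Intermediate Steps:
s = -24
125*(s + (7 - 2)²) = 125*(-24 + (7 - 2)²) = 125*(-24 + 5²) = 125*(-24 + 25) = 125*1 = 125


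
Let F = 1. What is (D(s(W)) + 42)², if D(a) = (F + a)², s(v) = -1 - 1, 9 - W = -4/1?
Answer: 1849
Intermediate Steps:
W = 13 (W = 9 - (-4)/1 = 9 - (-4) = 9 - 1*(-4) = 9 + 4 = 13)
s(v) = -2
D(a) = (1 + a)²
(D(s(W)) + 42)² = ((1 - 2)² + 42)² = ((-1)² + 42)² = (1 + 42)² = 43² = 1849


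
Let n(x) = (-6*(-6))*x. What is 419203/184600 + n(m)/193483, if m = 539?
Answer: 84690632449/35716961800 ≈ 2.3712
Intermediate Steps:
n(x) = 36*x
419203/184600 + n(m)/193483 = 419203/184600 + (36*539)/193483 = 419203*(1/184600) + 19404*(1/193483) = 419203/184600 + 19404/193483 = 84690632449/35716961800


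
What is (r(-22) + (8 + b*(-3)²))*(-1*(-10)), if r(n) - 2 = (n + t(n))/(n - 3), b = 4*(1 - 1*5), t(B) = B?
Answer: -6612/5 ≈ -1322.4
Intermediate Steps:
b = -16 (b = 4*(1 - 5) = 4*(-4) = -16)
r(n) = 2 + 2*n/(-3 + n) (r(n) = 2 + (n + n)/(n - 3) = 2 + (2*n)/(-3 + n) = 2 + 2*n/(-3 + n))
(r(-22) + (8 + b*(-3)²))*(-1*(-10)) = (2*(-3 + 2*(-22))/(-3 - 22) + (8 - 16*(-3)²))*(-1*(-10)) = (2*(-3 - 44)/(-25) + (8 - 16*9))*10 = (2*(-1/25)*(-47) + (8 - 144))*10 = (94/25 - 136)*10 = -3306/25*10 = -6612/5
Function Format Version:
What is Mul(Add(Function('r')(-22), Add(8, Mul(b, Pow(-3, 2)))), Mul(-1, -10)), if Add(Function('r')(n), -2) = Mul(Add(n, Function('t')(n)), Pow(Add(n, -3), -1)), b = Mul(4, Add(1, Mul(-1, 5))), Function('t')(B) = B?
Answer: Rational(-6612, 5) ≈ -1322.4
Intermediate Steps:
b = -16 (b = Mul(4, Add(1, -5)) = Mul(4, -4) = -16)
Function('r')(n) = Add(2, Mul(2, n, Pow(Add(-3, n), -1))) (Function('r')(n) = Add(2, Mul(Add(n, n), Pow(Add(n, -3), -1))) = Add(2, Mul(Mul(2, n), Pow(Add(-3, n), -1))) = Add(2, Mul(2, n, Pow(Add(-3, n), -1))))
Mul(Add(Function('r')(-22), Add(8, Mul(b, Pow(-3, 2)))), Mul(-1, -10)) = Mul(Add(Mul(2, Pow(Add(-3, -22), -1), Add(-3, Mul(2, -22))), Add(8, Mul(-16, Pow(-3, 2)))), Mul(-1, -10)) = Mul(Add(Mul(2, Pow(-25, -1), Add(-3, -44)), Add(8, Mul(-16, 9))), 10) = Mul(Add(Mul(2, Rational(-1, 25), -47), Add(8, -144)), 10) = Mul(Add(Rational(94, 25), -136), 10) = Mul(Rational(-3306, 25), 10) = Rational(-6612, 5)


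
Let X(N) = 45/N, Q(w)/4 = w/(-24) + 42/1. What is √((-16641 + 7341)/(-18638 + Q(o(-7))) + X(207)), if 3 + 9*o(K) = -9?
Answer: 2*√164652781915/955811 ≈ 0.84907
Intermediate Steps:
o(K) = -4/3 (o(K) = -⅓ + (⅑)*(-9) = -⅓ - 1 = -4/3)
Q(w) = 168 - w/6 (Q(w) = 4*(w/(-24) + 42/1) = 4*(w*(-1/24) + 42*1) = 4*(-w/24 + 42) = 4*(42 - w/24) = 168 - w/6)
√((-16641 + 7341)/(-18638 + Q(o(-7))) + X(207)) = √((-16641 + 7341)/(-18638 + (168 - ⅙*(-4/3))) + 45/207) = √(-9300/(-18638 + (168 + 2/9)) + 45*(1/207)) = √(-9300/(-18638 + 1514/9) + 5/23) = √(-9300/(-166228/9) + 5/23) = √(-9300*(-9/166228) + 5/23) = √(20925/41557 + 5/23) = √(689060/955811) = 2*√164652781915/955811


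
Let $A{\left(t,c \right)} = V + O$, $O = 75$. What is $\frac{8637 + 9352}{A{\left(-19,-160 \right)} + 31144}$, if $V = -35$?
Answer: $\frac{17989}{31184} \approx 0.57687$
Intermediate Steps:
$A{\left(t,c \right)} = 40$ ($A{\left(t,c \right)} = -35 + 75 = 40$)
$\frac{8637 + 9352}{A{\left(-19,-160 \right)} + 31144} = \frac{8637 + 9352}{40 + 31144} = \frac{17989}{31184}$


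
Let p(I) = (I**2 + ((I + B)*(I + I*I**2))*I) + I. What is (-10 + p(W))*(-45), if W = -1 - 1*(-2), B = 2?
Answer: 90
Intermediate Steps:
W = 1 (W = -1 + 2 = 1)
p(I) = I + I**2 + I*(2 + I)*(I + I**3) (p(I) = (I**2 + ((I + 2)*(I + I*I**2))*I) + I = (I**2 + ((2 + I)*(I + I**3))*I) + I = (I**2 + I*(2 + I)*(I + I**3)) + I = I + I**2 + I*(2 + I)*(I + I**3))
(-10 + p(W))*(-45) = (-10 + 1*(1 + 1**2 + 1**4 + 2*1**3 + 3*1))*(-45) = (-10 + 1*(1 + 1 + 1 + 2*1 + 3))*(-45) = (-10 + 1*(1 + 1 + 1 + 2 + 3))*(-45) = (-10 + 1*8)*(-45) = (-10 + 8)*(-45) = -2*(-45) = 90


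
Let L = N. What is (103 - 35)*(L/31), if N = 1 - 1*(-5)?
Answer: 408/31 ≈ 13.161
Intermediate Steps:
N = 6 (N = 1 + 5 = 6)
L = 6
(103 - 35)*(L/31) = (103 - 35)*(6/31) = 68*(6*(1/31)) = 68*(6/31) = 408/31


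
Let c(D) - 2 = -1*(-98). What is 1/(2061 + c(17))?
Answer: 1/2161 ≈ 0.00046275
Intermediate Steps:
c(D) = 100 (c(D) = 2 - 1*(-98) = 2 + 98 = 100)
1/(2061 + c(17)) = 1/(2061 + 100) = 1/2161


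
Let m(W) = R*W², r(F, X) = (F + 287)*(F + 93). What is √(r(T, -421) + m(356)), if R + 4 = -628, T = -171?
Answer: 10*I*√801062 ≈ 8950.2*I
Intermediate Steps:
r(F, X) = (93 + F)*(287 + F) (r(F, X) = (287 + F)*(93 + F) = (93 + F)*(287 + F))
R = -632 (R = -4 - 628 = -632)
m(W) = -632*W²
√(r(T, -421) + m(356)) = √((26691 + (-171)² + 380*(-171)) - 632*356²) = √((26691 + 29241 - 64980) - 632*126736) = √(-9048 - 80097152) = √(-80106200) = 10*I*√801062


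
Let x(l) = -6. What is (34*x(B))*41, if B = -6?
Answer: -8364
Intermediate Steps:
(34*x(B))*41 = (34*(-6))*41 = -204*41 = -8364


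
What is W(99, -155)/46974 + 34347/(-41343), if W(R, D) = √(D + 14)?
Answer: -11449/13781 + I*√141/46974 ≈ -0.83078 + 0.00025279*I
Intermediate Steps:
W(R, D) = √(14 + D)
W(99, -155)/46974 + 34347/(-41343) = √(14 - 155)/46974 + 34347/(-41343) = √(-141)*(1/46974) + 34347*(-1/41343) = (I*√141)*(1/46974) - 11449/13781 = I*√141/46974 - 11449/13781 = -11449/13781 + I*√141/46974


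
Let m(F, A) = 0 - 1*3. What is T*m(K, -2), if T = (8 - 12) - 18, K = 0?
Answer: 66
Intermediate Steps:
m(F, A) = -3 (m(F, A) = 0 - 3 = -3)
T = -22 (T = -4 - 18 = -22)
T*m(K, -2) = -22*(-3) = 66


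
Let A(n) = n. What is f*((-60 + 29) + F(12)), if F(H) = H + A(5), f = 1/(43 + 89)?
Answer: -7/66 ≈ -0.10606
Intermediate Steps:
f = 1/132 ≈ 0.0075758
F(H) = 5 + H (F(H) = H + 5 = 5 + H)
f*((-60 + 29) + F(12)) = ((-60 + 29) + (5 + 12))/132 = (-31 + 17)/132 = (1/132)*(-14) = -7/66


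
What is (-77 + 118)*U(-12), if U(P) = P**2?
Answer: 5904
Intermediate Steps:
(-77 + 118)*U(-12) = (-77 + 118)*(-12)**2 = 41*144 = 5904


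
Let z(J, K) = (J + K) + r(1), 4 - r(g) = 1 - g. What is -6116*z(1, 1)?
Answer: -36696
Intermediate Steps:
r(g) = 3 + g (r(g) = 4 - (1 - g) = 4 + (-1 + g) = 3 + g)
z(J, K) = 4 + J + K (z(J, K) = (J + K) + (3 + 1) = (J + K) + 4 = 4 + J + K)
-6116*z(1, 1) = -6116*(4 + 1 + 1) = -6116*6 = -36696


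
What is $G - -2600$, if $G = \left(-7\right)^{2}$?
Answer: $2649$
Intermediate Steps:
$G = 49$
$G - -2600 = 49 - -2600 = 49 + 2600 = 2649$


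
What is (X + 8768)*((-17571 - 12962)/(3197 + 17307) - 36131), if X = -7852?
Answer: -169657067553/5126 ≈ -3.3097e+7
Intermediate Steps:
(X + 8768)*((-17571 - 12962)/(3197 + 17307) - 36131) = (-7852 + 8768)*((-17571 - 12962)/(3197 + 17307) - 36131) = 916*(-30533/20504 - 36131) = 916*(-740860557/20504) = -169657067553/5126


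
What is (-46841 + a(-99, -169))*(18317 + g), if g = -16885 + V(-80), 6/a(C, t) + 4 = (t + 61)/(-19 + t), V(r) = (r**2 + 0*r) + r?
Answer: -58463126616/161 ≈ -3.6312e+8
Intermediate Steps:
V(r) = r + r**2 (V(r) = (r**2 + 0) + r = r**2 + r = r + r**2)
a(C, t) = 6/(-4 + (61 + t)/(-19 + t)) (a(C, t) = 6/(-4 + (t + 61)/(-19 + t)) = 6/(-4 + (61 + t)/(-19 + t)))
g = -10565 (g = -16885 - 80*(1 - 80) = -16885 - 80*(-79) = -16885 + 6320 = -10565)
(-46841 + a(-99, -169))*(18317 + g) = (-46841 + 6*(19 - 1*(-169))/(-137 + 3*(-169)))*(18317 - 10565) = (-46841 + 6*(19 + 169)/(-137 - 507))*7752 = (-46841 + 6*188/(-644))*7752 = (-46841 + 6*(-1/644)*188)*7752 = (-46841 - 282/161)*7752 = -7541683/161*7752 = -58463126616/161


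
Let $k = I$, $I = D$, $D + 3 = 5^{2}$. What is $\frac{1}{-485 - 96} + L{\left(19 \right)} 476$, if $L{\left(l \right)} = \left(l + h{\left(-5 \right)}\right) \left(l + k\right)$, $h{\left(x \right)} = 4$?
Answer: $\frac{260792307}{581} \approx 4.4887 \cdot 10^{5}$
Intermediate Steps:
$D = 22$ ($D = -3 + 5^{2} = -3 + 25 = 22$)
$I = 22$
$k = 22$
$L{\left(l \right)} = \left(4 + l\right) \left(22 + l\right)$ ($L{\left(l \right)} = \left(l + 4\right) \left(l + 22\right) = \left(4 + l\right) \left(22 + l\right)$)
$\frac{1}{-485 - 96} + L{\left(19 \right)} 476 = \frac{1}{-485 - 96} + \left(88 + 19^{2} + 26 \cdot 19\right) 476 = \frac{1}{-581} + \left(88 + 361 + 494\right) 476 = - \frac{1}{581} + 943 \cdot 476 = - \frac{1}{581} + 448868 = \frac{260792307}{581}$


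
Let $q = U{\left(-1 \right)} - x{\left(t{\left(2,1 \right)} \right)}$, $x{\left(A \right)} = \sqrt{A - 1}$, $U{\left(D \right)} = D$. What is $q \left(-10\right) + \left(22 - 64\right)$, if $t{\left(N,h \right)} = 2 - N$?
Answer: $-32 + 10 i \approx -32.0 + 10.0 i$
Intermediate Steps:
$x{\left(A \right)} = \sqrt{-1 + A}$
$q = -1 - i$ ($q = -1 - \sqrt{-1 + \left(2 - 2\right)} = -1 - \sqrt{-1 + 0} = -1 - \sqrt{-1} = -1 - i \approx -1.0 - 1.0 i$)
$q \left(-10\right) + \left(22 - 64\right) = \left(-1 - i\right) \left(-10\right) + \left(22 - 64\right) = \left(10 + 10 i\right) + \left(22 - 64\right) = \left(10 + 10 i\right) - 42 = -32 + 10 i$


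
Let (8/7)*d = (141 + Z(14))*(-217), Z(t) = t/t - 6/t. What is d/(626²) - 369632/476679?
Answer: -1261307665969/1494392478432 ≈ -0.84403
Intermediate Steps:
Z(t) = 1 - 6/t
d = -215047/8 (d = 7*((141 + (-6 + 14)/14)*(-217))/8 = 7*((141 + (1/14)*8)*(-217))/8 = 7*((141 + 4/7)*(-217))/8 = 7*((991/7)*(-217))/8 = (7/8)*(-30721) = -215047/8 ≈ -26881.)
d/(626²) - 369632/476679 = -215047/(8*(626²)) - 369632/476679 = -215047/8/391876 - 369632*1/476679 = -215047/8*1/391876 - 369632/476679 = -215047/3135008 - 369632/476679 = -1261307665969/1494392478432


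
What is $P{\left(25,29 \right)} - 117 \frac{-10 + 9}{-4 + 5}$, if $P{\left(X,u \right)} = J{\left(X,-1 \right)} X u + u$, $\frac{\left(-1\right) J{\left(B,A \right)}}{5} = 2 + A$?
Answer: $-3479$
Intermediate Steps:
$J{\left(B,A \right)} = -10 - 5 A$ ($J{\left(B,A \right)} = - 5 \left(2 + A\right) = -10 - 5 A$)
$P{\left(X,u \right)} = u - 5 X u$ ($P{\left(X,u \right)} = \left(-10 - -5\right) X u + u = \left(-10 + 5\right) X u + u = - 5 X u + u = u - 5 X u$)
$P{\left(25,29 \right)} - 117 \frac{-10 + 9}{-4 + 5} = 29 \left(1 - 125\right) - 117 \frac{-10 + 9}{-4 + 5} = 29 \left(1 - 125\right) - 117 \left(- 1^{-1}\right) = 29 \left(-124\right) - 117 \left(\left(-1\right) 1\right) = -3596 - 117 \left(-1\right) = -3596 - -117 = -3596 + 117 = -3479$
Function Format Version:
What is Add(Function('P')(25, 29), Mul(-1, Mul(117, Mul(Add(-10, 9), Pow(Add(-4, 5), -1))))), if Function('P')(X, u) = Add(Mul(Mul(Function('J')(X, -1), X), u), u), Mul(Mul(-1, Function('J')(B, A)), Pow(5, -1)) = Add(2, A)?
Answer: -3479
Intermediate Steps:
Function('J')(B, A) = Add(-10, Mul(-5, A)) (Function('J')(B, A) = Mul(-5, Add(2, A)) = Add(-10, Mul(-5, A)))
Function('P')(X, u) = Add(u, Mul(-5, X, u)) (Function('P')(X, u) = Add(Mul(Mul(Add(-10, Mul(-5, -1)), X), u), u) = Add(Mul(Mul(Add(-10, 5), X), u), u) = Add(Mul(Mul(-5, X), u), u) = Add(Mul(-5, X, u), u) = Add(u, Mul(-5, X, u)))
Add(Function('P')(25, 29), Mul(-1, Mul(117, Mul(Add(-10, 9), Pow(Add(-4, 5), -1))))) = Add(Mul(29, Add(1, Mul(-5, 25))), Mul(-1, Mul(117, Mul(Add(-10, 9), Pow(Add(-4, 5), -1))))) = Add(Mul(29, Add(1, -125)), Mul(-1, Mul(117, Mul(-1, Pow(1, -1))))) = Add(Mul(29, -124), Mul(-1, Mul(117, Mul(-1, 1)))) = Add(-3596, Mul(-1, Mul(117, -1))) = Add(-3596, Mul(-1, -117)) = Add(-3596, 117) = -3479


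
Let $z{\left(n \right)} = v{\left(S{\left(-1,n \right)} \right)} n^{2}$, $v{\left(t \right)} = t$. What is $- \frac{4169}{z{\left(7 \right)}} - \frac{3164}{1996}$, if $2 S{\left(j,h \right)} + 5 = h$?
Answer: $- \frac{2119090}{24451} \approx -86.667$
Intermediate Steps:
$S{\left(j,h \right)} = - \frac{5}{2} + \frac{h}{2}$
$z{\left(n \right)} = n^{2} \left(- \frac{5}{2} + \frac{n}{2}\right)$ ($z{\left(n \right)} = \left(- \frac{5}{2} + \frac{n}{2}\right) n^{2} = n^{2} \left(- \frac{5}{2} + \frac{n}{2}\right)$)
$- \frac{4169}{z{\left(7 \right)}} - \frac{3164}{1996} = - \frac{4169}{\frac{1}{2} \cdot 7^{2} \left(-5 + 7\right)} - \frac{3164}{1996} = - \frac{4169}{\frac{1}{2} \cdot 49 \cdot 2} - \frac{791}{499} = - \frac{4169}{49} - \frac{791}{499} = - \frac{2119090}{24451}$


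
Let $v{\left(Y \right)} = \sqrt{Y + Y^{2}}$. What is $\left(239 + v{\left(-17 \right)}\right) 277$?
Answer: $66203 + 1108 \sqrt{17} \approx 70771.0$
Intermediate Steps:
$\left(239 + v{\left(-17 \right)}\right) 277 = \left(239 + \sqrt{- 17 \left(1 - 17\right)}\right) 277 = \left(239 + \sqrt{\left(-17\right) \left(-16\right)}\right) 277 = \left(239 + \sqrt{272}\right) 277 = \left(239 + 4 \sqrt{17}\right) 277 = 66203 + 1108 \sqrt{17}$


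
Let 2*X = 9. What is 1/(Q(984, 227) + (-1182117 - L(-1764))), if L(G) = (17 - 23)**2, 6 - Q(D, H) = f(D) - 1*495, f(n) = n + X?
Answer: -2/2365281 ≈ -8.4557e-7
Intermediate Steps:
X = 9/2 (X = (1/2)*9 = 9/2 ≈ 4.5000)
f(n) = 9/2 + n (f(n) = n + 9/2 = 9/2 + n)
Q(D, H) = 993/2 - D (Q(D, H) = 6 - ((9/2 + D) - 1*495) = 6 - ((9/2 + D) - 495) = 6 - (-981/2 + D) = 6 + (981/2 - D) = 993/2 - D)
L(G) = 36 (L(G) = (-6)**2 = 36)
1/(Q(984, 227) + (-1182117 - L(-1764))) = 1/((993/2 - 1*984) + (-1182117 - 1*36)) = 1/((993/2 - 984) + (-1182117 - 36)) = 1/(-975/2 - 1182153) = 1/(-2365281/2) = -2/2365281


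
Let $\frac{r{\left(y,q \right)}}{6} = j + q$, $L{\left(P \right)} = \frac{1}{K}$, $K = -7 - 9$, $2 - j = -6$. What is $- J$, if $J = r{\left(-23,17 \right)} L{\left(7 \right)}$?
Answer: $\frac{75}{8} \approx 9.375$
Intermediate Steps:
$j = 8$ ($j = 2 - -6 = 2 + 6 = 8$)
$K = -16$
$L{\left(P \right)} = - \frac{1}{16}$ ($L{\left(P \right)} = \frac{1}{-16} = - \frac{1}{16}$)
$r{\left(y,q \right)} = 48 + 6 q$ ($r{\left(y,q \right)} = 6 \left(8 + q\right) = 48 + 6 q$)
$J = - \frac{75}{8}$ ($J = \left(48 + 6 \cdot 17\right) \left(- \frac{1}{16}\right) = \left(48 + 102\right) \left(- \frac{1}{16}\right) = 150 \left(- \frac{1}{16}\right) = - \frac{75}{8} \approx -9.375$)
$- J = \left(-1\right) \left(- \frac{75}{8}\right) = \frac{75}{8}$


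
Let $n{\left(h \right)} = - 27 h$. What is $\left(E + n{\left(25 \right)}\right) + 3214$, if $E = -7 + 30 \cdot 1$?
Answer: $2562$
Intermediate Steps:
$E = 23$ ($E = -7 + 30 = 23$)
$\left(E + n{\left(25 \right)}\right) + 3214 = \left(23 - 675\right) + 3214 = -652 + 3214 = 2562$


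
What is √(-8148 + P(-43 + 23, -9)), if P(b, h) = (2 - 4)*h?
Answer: I*√8130 ≈ 90.167*I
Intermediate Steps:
P(b, h) = -2*h
√(-8148 + P(-43 + 23, -9)) = √(-8148 - 2*(-9)) = √(-8148 + 18) = √(-8130) = I*√8130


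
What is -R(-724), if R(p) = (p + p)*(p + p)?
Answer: -2096704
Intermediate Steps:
R(p) = 4*p**2 (R(p) = (2*p)*(2*p) = 4*p**2)
-R(-724) = -4*(-724)**2 = -4*524176 = -1*2096704 = -2096704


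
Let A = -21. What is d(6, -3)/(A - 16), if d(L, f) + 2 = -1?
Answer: 3/37 ≈ 0.081081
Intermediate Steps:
d(L, f) = -3 (d(L, f) = -2 - 1 = -3)
d(6, -3)/(A - 16) = -3/(-21 - 16) = -3/(-37) = -3*(-1/37) = 3/37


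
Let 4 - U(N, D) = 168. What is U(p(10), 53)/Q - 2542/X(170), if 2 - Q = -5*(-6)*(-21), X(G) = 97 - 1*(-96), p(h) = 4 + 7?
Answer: -409549/30494 ≈ -13.430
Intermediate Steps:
p(h) = 11
U(N, D) = -164 (U(N, D) = 4 - 1*168 = 4 - 168 = -164)
X(G) = 193 (X(G) = 97 + 96 = 193)
Q = 632 (Q = 2 - (-5*(-6))*(-21) = 2 - 30*(-21) = 2 - 1*(-630) = 2 + 630 = 632)
U(p(10), 53)/Q - 2542/X(170) = -164/632 - 2542/193 = -164*1/632 - 2542*1/193 = -41/158 - 2542/193 = -409549/30494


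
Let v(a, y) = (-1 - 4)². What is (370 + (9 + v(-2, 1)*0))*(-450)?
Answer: -170550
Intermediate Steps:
v(a, y) = 25 (v(a, y) = (-5)² = 25)
(370 + (9 + v(-2, 1)*0))*(-450) = (370 + (9 + 25*0))*(-450) = (370 + (9 + 0))*(-450) = (370 + 9)*(-450) = 379*(-450) = -170550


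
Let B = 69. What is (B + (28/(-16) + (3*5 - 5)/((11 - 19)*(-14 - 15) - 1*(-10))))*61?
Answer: 1986709/484 ≈ 4104.8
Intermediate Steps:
(B + (28/(-16) + (3*5 - 5)/((11 - 19)*(-14 - 15) - 1*(-10))))*61 = (69 + (28/(-16) + (3*5 - 5)/((11 - 19)*(-14 - 15) - 1*(-10))))*61 = (69 + (28*(-1/16) + (15 - 5)/(-8*(-29) + 10)))*61 = (69 + (-7/4 + 10/(232 + 10)))*61 = (69 + (-7/4 + 10/242))*61 = (69 + (-7/4 + 10*(1/242)))*61 = (69 + (-7/4 + 5/121))*61 = (69 - 827/484)*61 = (32569/484)*61 = 1986709/484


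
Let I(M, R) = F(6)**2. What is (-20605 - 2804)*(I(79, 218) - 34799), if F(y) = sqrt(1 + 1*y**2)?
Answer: 813743658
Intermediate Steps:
F(y) = sqrt(1 + y**2)
I(M, R) = 37 (I(M, R) = (sqrt(1 + 6**2))**2 = (sqrt(1 + 36))**2 = (sqrt(37))**2 = 37)
(-20605 - 2804)*(I(79, 218) - 34799) = (-20605 - 2804)*(37 - 34799) = -23409*(-34762) = 813743658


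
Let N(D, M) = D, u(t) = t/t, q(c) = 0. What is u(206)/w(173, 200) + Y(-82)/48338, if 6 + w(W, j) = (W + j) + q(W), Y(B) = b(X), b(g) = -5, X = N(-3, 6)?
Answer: 46503/17740046 ≈ 0.0026214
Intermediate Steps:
u(t) = 1
X = -3
Y(B) = -5
w(W, j) = -6 + W + j (w(W, j) = -6 + ((W + j) + 0) = -6 + (W + j) = -6 + W + j)
u(206)/w(173, 200) + Y(-82)/48338 = 1/(-6 + 173 + 200) - 5/48338 = 1/367 - 5*1/48338 = 1*(1/367) - 5/48338 = 1/367 - 5/48338 = 46503/17740046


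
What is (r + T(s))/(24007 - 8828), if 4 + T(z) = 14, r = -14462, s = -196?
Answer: -14452/15179 ≈ -0.95210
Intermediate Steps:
T(z) = 10 (T(z) = -4 + 14 = 10)
(r + T(s))/(24007 - 8828) = (-14462 + 10)/(24007 - 8828) = -14452/15179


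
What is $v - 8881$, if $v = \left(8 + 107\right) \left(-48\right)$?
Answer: $-14401$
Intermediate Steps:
$v = -5520$ ($v = 115 \left(-48\right) = -5520$)
$v - 8881 = -5520 - 8881 = -14401$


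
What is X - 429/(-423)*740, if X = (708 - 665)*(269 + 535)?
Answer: 4980472/141 ≈ 35323.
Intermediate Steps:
X = 34572 (X = 43*804 = 34572)
X - 429/(-423)*740 = 34572 - 429/(-423)*740 = 34572 - 429*(-1/423)*740 = 34572 + (143/141)*740 = 34572 + 105820/141 = 4980472/141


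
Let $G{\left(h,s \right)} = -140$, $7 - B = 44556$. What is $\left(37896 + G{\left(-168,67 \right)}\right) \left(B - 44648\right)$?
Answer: $-3367721932$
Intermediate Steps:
$B = -44549$ ($B = 7 - 44556 = -44549$)
$\left(37896 + G{\left(-168,67 \right)}\right) \left(B - 44648\right) = \left(37896 - 140\right) \left(-44549 - 44648\right) = 37756 \left(-89197\right) = -3367721932$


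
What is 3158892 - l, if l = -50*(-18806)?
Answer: 2218592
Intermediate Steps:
l = 940300
3158892 - l = 3158892 - 1*940300 = 3158892 - 940300 = 2218592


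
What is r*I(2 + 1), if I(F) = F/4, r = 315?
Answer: 945/4 ≈ 236.25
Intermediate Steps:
I(F) = F/4 (I(F) = F*(1/4) = F/4)
r*I(2 + 1) = 315*((2 + 1)/4) = 315*((1/4)*3) = 315*(3/4) = 945/4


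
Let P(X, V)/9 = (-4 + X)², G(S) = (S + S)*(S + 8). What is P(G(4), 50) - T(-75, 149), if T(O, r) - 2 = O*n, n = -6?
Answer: 75724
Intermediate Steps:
T(O, r) = 2 - 6*O (T(O, r) = 2 + O*(-6) = 2 - 6*O)
G(S) = 2*S*(8 + S) (G(S) = (2*S)*(8 + S) = 2*S*(8 + S))
P(X, V) = 9*(-4 + X)²
P(G(4), 50) - T(-75, 149) = 9*(-4 + 2*4*(8 + 4))² - (2 - 6*(-75)) = 9*(-4 + 2*4*12)² - (2 + 450) = 9*(-4 + 96)² - 1*452 = 9*92² - 452 = 9*8464 - 452 = 76176 - 452 = 75724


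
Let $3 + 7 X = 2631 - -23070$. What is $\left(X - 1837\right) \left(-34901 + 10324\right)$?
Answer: $-45077729$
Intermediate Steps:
$X = \frac{25698}{7}$ ($X = - \frac{3}{7} + \frac{2631 - -23070}{7} = - \frac{3}{7} + \frac{2631 + 23070}{7} = - \frac{3}{7} + \frac{1}{7} \cdot 25701 = - \frac{3}{7} + \frac{25701}{7} = \frac{25698}{7} \approx 3671.1$)
$\left(X - 1837\right) \left(-34901 + 10324\right) = \left(\frac{25698}{7} - 1837\right) \left(-34901 + 10324\right) = \frac{12839}{7} \left(-24577\right) = -45077729$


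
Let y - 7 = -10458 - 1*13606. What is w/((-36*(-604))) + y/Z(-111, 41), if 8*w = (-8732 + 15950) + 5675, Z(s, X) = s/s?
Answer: -4184750371/173952 ≈ -24057.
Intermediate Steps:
Z(s, X) = 1
y = -24057 (y = 7 + (-10458 - 1*13606) = 7 + (-10458 - 13606) = 7 - 24064 = -24057)
w = 12893/8 (w = ((-8732 + 15950) + 5675)/8 = (7218 + 5675)/8 = (⅛)*12893 = 12893/8 ≈ 1611.6)
w/((-36*(-604))) + y/Z(-111, 41) = 12893/(8*((-36*(-604)))) - 24057/1 = (12893/8)/21744 - 24057*1 = (12893/8)*(1/21744) - 24057 = 12893/173952 - 24057 = -4184750371/173952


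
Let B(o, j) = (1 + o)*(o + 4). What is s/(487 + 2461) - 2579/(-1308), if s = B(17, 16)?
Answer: 2024329/963996 ≈ 2.0999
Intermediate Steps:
B(o, j) = (1 + o)*(4 + o)
s = 378 (s = 4 + 17**2 + 5*17 = 4 + 289 + 85 = 378)
s/(487 + 2461) - 2579/(-1308) = 378/(487 + 2461) - 2579/(-1308) = 378/2948 - 2579*(-1/1308) = 378*(1/2948) + 2579/1308 = 189/1474 + 2579/1308 = 2024329/963996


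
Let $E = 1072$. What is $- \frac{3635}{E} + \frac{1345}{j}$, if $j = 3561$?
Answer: $- \frac{11502395}{3817392} \approx -3.0132$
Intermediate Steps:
$- \frac{3635}{E} + \frac{1345}{j} = - \frac{3635}{1072} + \frac{1345}{3561} = - \frac{11502395}{3817392}$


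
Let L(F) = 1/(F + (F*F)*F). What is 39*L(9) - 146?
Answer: -35903/246 ≈ -145.95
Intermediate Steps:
L(F) = 1/(F + F³) (L(F) = 1/(F + F²*F) = 1/(F + F³))
39*L(9) - 146 = 39/(9 + 9³) - 146 = 39/(9 + 729) - 146 = 39/738 - 146 = 39*(1/738) - 146 = 13/246 - 146 = -35903/246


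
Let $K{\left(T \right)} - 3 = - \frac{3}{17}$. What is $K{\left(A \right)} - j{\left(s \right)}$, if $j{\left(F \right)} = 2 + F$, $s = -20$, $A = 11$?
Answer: $\frac{354}{17} \approx 20.824$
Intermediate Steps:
$K{\left(T \right)} = \frac{48}{17}$ ($K{\left(T \right)} = 3 - \frac{3}{17} = \frac{48}{17}$)
$K{\left(A \right)} - j{\left(s \right)} = \frac{48}{17} - \left(2 - 20\right) = \frac{48}{17} - -18 = \frac{48}{17} + 18 = \frac{354}{17}$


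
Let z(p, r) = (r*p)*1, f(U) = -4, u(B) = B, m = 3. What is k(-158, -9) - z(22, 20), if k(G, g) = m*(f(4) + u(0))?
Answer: -452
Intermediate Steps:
z(p, r) = p*r (z(p, r) = (p*r)*1 = p*r)
k(G, g) = -12 (k(G, g) = 3*(-4 + 0) = 3*(-4) = -12)
k(-158, -9) - z(22, 20) = -12 - 22*20 = -12 - 1*440 = -12 - 440 = -452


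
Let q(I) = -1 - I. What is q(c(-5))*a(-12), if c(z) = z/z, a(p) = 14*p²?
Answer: -4032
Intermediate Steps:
c(z) = 1
q(c(-5))*a(-12) = (-1 - 1*1)*(14*(-12)²) = (-1 - 1)*(14*144) = -2*2016 = -4032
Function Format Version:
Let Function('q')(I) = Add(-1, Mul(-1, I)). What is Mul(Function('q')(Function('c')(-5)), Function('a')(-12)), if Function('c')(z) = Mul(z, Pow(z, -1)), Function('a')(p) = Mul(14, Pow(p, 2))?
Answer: -4032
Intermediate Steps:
Function('c')(z) = 1
Mul(Function('q')(Function('c')(-5)), Function('a')(-12)) = Mul(Add(-1, Mul(-1, 1)), Mul(14, Pow(-12, 2))) = Mul(Add(-1, -1), Mul(14, 144)) = Mul(-2, 2016) = -4032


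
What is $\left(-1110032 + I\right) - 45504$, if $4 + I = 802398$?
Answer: $-353142$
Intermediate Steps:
$I = 802394$ ($I = -4 + 802398 = 802394$)
$\left(-1110032 + I\right) - 45504 = \left(-1110032 + 802394\right) - 45504 = -307638 - 45504 = -353142$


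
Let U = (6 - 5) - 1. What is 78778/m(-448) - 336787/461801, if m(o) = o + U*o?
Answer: -2609331411/14777632 ≈ -176.57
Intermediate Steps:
U = 0 (U = 1 - 1 = 0)
m(o) = o (m(o) = o + 0*o = o + 0 = o)
78778/m(-448) - 336787/461801 = 78778/(-448) - 336787/461801 = 78778*(-1/448) - 336787*1/461801 = -5627/32 - 336787/461801 = -2609331411/14777632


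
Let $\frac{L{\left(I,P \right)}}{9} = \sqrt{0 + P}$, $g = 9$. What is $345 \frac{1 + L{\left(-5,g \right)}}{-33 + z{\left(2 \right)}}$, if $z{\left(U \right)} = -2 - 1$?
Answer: $- \frac{805}{3} \approx -268.33$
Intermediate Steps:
$z{\left(U \right)} = -3$
$L{\left(I,P \right)} = 9 \sqrt{P}$ ($L{\left(I,P \right)} = 9 \sqrt{0 + P} = 9 \sqrt{P}$)
$345 \frac{1 + L{\left(-5,g \right)}}{-33 + z{\left(2 \right)}} = 345 \frac{1 + 9 \sqrt{9}}{-33 - 3} = 345 \frac{1 + 9 \cdot 3}{-36} = 345 \left(1 + 27\right) \left(- \frac{1}{36}\right) = 345 \cdot 28 \left(- \frac{1}{36}\right) = 345 \left(- \frac{7}{9}\right) = - \frac{805}{3}$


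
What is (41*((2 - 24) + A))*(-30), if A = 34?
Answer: -14760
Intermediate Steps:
(41*((2 - 24) + A))*(-30) = (41*((2 - 24) + 34))*(-30) = (41*(-22 + 34))*(-30) = (41*12)*(-30) = 492*(-30) = -14760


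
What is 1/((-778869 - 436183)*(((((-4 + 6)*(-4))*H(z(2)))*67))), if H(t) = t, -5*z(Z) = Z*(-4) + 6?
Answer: 5/1302535744 ≈ 3.8387e-9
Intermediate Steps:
z(Z) = -6/5 + 4*Z/5 (z(Z) = -(Z*(-4) + 6)/5 = -(-4*Z + 6)/5 = -(6 - 4*Z)/5 = -6/5 + 4*Z/5)
1/((-778869 - 436183)*(((((-4 + 6)*(-4))*H(z(2)))*67))) = 1/((-778869 - 436183)*(((((-4 + 6)*(-4))*(-6/5 + (4/5)*2))*67))) = 1/((-1215052)*((((2*(-4))*(-6/5 + 8/5))*67))) = -1/(1215052*(-8*2/5*67)) = -1/(1215052*((-16/5*67))) = -1/(1215052*(-1072/5)) = -1/1215052*(-5/1072) = 5/1302535744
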